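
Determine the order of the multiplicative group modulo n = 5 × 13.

φ(5) = 5 − 1 = 4.
φ(13) = 13 − 1 = 12.
φ(65) = 4 × 12 = 48.

48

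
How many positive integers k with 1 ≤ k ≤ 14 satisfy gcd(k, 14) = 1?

Factor 14: 14 = 2 × 7.
φ(2) = 2 − 1 = 1.
φ(7) = 7 − 1 = 6.
Since φ is multiplicative, φ(14) = 1 · 6 = 6.

6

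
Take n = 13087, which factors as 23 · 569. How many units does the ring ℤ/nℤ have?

φ(13087) = 13087 · (1 − 1/23) · (1 − 1/569)
       = 13087 · 12496/13087 = 12496.

12496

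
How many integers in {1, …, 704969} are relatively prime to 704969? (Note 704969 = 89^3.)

φ(89^3) = 89^2·(89−1) = 7921·88 = 697048.

697048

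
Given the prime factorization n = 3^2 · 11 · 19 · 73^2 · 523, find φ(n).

φ(3^2) = 3^1·(3−1) = 3·2 = 6.
φ(11) = 11 − 1 = 10.
φ(19) = 19 − 1 = 18.
φ(73^2) = 73^1·(73−1) = 73·72 = 5256.
φ(523) = 523 − 1 = 522.
Multiply: 6 · 10 · 18 · 5256 · 522 = 2963122560.

2963122560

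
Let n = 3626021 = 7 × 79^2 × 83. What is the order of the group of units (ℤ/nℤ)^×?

φ(3626021) = 3626021 · (1 − 1/7) · (1 − 1/79) · (1 − 1/83)
       = 3626021 · 38376/45899 = 3031704.

3031704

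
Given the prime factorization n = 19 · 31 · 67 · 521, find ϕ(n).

φ(20560223) = 20560223 · (1 − 1/19) · (1 − 1/31) · (1 − 1/67) · (1 − 1/521)
       = 20560223 · 18532800/20560223 = 18532800.

18532800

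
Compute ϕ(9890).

3696

Factor 9890: 9890 = 2 · 5 · 23 · 43.
φ(9890) = 9890 · (1 − 1/2) · (1 − 1/5) · (1 − 1/23) · (1 − 1/43)
       = 9890 · 3696/9890 = 3696.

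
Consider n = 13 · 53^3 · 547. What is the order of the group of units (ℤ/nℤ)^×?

957037536

φ(13) = 13 − 1 = 12.
φ(53^3) = 53^3 − 53^2 = 148877 − 2809 = 146068.
φ(547) = 547 − 1 = 546.
Since φ is multiplicative, φ(1058664347) = 12 · 146068 · 546 = 957037536.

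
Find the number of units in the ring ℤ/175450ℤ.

Factor 175450: 175450 = 2 · 5^2 · 11^2 · 29.
φ(2) = 2 − 1 = 1.
φ(5^2) = 5^2 − 5^1 = 25 − 5 = 20.
φ(11^2) = 11^1·(11−1) = 11·10 = 110.
φ(29) = 29 − 1 = 28.
Since φ is multiplicative, φ(175450) = 1 · 20 · 110 · 28 = 61600.

61600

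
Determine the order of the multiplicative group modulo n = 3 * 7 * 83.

984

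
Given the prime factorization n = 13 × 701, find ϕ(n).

8400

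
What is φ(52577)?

42336

Factor 52577: 52577 = 7^2 × 29 × 37.
φ(52577) = 52577 · (1 − 1/7) · (1 − 1/29) · (1 − 1/37)
       = 52577 · 6048/7511 = 42336.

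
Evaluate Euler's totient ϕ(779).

720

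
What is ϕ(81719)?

Prime factorization: 81719 = 11 · 17 · 19 · 23.
φ(81719) = 81719 · (1 − 1/11) · (1 − 1/17) · (1 − 1/19) · (1 − 1/23)
       = 81719 · 63360/81719 = 63360.

63360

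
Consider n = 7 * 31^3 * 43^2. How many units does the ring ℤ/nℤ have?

312401880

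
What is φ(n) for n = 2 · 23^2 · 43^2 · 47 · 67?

2774406096

φ(2) = 2 − 1 = 1.
φ(23^2) = 23^1·(23−1) = 23·22 = 506.
φ(43^2) = 43^1·(43−1) = 43·42 = 1806.
φ(47) = 47 − 1 = 46.
φ(67) = 67 − 1 = 66.
Since φ is multiplicative, φ(6160206058) = 1 · 506 · 1806 · 46 · 66 = 2774406096.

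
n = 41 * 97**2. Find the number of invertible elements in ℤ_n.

φ(41) = 41 − 1 = 40.
φ(97^2) = 97^1·(97−1) = 97·96 = 9312.
Multiply: 40 · 9312 = 372480.

372480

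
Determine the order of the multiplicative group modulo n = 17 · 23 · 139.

48576

φ(17) = 17 − 1 = 16.
φ(23) = 23 − 1 = 22.
φ(139) = 139 − 1 = 138.
Multiply: 16 · 22 · 138 = 48576.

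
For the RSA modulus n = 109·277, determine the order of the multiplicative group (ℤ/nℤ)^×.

29808

φ(109) = 109 − 1 = 108.
φ(277) = 277 − 1 = 276.
Multiply: 108 · 276 = 29808.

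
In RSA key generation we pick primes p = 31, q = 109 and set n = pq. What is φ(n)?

3240

φ(3379) = 3379 · (1 − 1/31) · (1 − 1/109)
       = 3379 · 3240/3379 = 3240.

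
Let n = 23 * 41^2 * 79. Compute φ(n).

φ(3054377) = 3054377 · (1 − 1/23) · (1 − 1/41) · (1 − 1/79)
       = 3054377 · 68640/74497 = 2814240.

2814240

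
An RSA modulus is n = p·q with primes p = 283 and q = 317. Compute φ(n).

89112

For distinct primes, φ(pq) = (p−1)(q−1) = 282 × 316 = 89112.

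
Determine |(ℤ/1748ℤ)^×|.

792

Prime factorization: 1748 = 2^2 · 19 · 23.
φ(1748) = 1748 · (1 − 1/2) · (1 − 1/19) · (1 − 1/23)
       = 1748 · 396/874 = 792.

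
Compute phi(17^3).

4624

φ(17^3) = 17^2·(17−1) = 289·16 = 4624.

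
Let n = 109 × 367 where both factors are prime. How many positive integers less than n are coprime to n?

φ(n) = (p − 1)(q − 1) = (109−1)(367−1) = 108·366 = 39528.

39528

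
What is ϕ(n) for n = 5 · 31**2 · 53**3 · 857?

465127253760

φ(613058365145) = 613058365145 · (1 − 1/5) · (1 − 1/31) · (1 − 1/53) · (1 − 1/857)
       = 613058365145 · 5341440/7040255 = 465127253760.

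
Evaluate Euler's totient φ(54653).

Prime factorization: 54653 = 31 · 41 · 43.
φ(54653) = 54653 · (1 − 1/31) · (1 − 1/41) · (1 − 1/43)
       = 54653 · 50400/54653 = 50400.

50400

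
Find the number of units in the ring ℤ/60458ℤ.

First factor: 60458 = 2 · 19 · 37 · 43.
φ(2) = 2 − 1 = 1.
φ(19) = 19 − 1 = 18.
φ(37) = 37 − 1 = 36.
φ(43) = 43 − 1 = 42.
φ(60458) = 1 × 18 × 36 × 42 = 27216.

27216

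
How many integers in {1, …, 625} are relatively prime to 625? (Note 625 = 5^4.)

φ(625) = 625 · (1 − 1/5)
       = 625 · 4/5 = 500.

500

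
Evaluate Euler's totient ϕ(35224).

First factor: 35224 = 2^3 × 7 × 17 × 37.
φ(35224) = 35224 · (1 − 1/2) · (1 − 1/7) · (1 − 1/17) · (1 − 1/37)
       = 35224 · 3456/8806 = 13824.

13824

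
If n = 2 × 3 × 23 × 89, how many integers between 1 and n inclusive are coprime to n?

φ(2) = 2 − 1 = 1.
φ(3) = 3 − 1 = 2.
φ(23) = 23 − 1 = 22.
φ(89) = 89 − 1 = 88.
Since φ is multiplicative, φ(12282) = 1 · 2 · 22 · 88 = 3872.

3872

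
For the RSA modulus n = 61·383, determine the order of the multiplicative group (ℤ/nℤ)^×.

22920

φ(pq) = (p−1)(q−1) = 60 · 382 = 22920.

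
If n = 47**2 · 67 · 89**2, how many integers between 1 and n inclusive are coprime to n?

1117563744

φ(47^2) = 47^2 − 47^1 = 2209 − 47 = 2162.
φ(67) = 67 − 1 = 66.
φ(89^2) = 89^1·(89−1) = 89·88 = 7832.
Since φ is multiplicative, φ(1172331763) = 2162 · 66 · 7832 = 1117563744.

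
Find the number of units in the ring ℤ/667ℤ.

Prime factorization: 667 = 23 × 29.
φ(23) = 23 − 1 = 22.
φ(29) = 29 − 1 = 28.
Multiply: 22 · 28 = 616.

616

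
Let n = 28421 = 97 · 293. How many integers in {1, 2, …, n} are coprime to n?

φ(97) = 97 − 1 = 96.
φ(293) = 293 − 1 = 292.
Since φ is multiplicative, φ(28421) = 96 · 292 = 28032.

28032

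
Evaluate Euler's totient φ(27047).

Factor 27047: 27047 = 17 · 37 · 43.
φ(17) = 17 − 1 = 16.
φ(37) = 37 − 1 = 36.
φ(43) = 43 − 1 = 42.
Since φ is multiplicative, φ(27047) = 16 · 36 · 42 = 24192.

24192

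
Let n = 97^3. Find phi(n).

903264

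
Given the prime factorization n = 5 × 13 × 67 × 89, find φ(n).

278784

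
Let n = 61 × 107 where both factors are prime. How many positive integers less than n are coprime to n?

φ(61) = 61 − 1 = 60.
φ(107) = 107 − 1 = 106.
Since φ is multiplicative, φ(6527) = 60 · 106 = 6360.

6360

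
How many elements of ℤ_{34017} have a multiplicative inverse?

19712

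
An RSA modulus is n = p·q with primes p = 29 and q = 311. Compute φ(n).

For distinct primes, φ(pq) = (p−1)(q−1) = 28 × 310 = 8680.

8680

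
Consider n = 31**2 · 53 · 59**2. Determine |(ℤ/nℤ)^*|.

φ(31^2) = 31^1·(31−1) = 31·30 = 930.
φ(53) = 53 − 1 = 52.
φ(59^2) = 59^2 − 59^1 = 3481 − 59 = 3422.
Since φ is multiplicative, φ(177297773) = 930 · 52 · 3422 = 165487920.

165487920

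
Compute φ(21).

12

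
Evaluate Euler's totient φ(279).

180

Factor 279: 279 = 3^2 * 31.
φ(279) = 279 · (1 − 1/3) · (1 − 1/31)
       = 279 · 60/93 = 180.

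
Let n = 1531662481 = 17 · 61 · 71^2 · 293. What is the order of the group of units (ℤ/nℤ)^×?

φ(17) = 17 − 1 = 16.
φ(61) = 61 − 1 = 60.
φ(71^2) = 71^2 − 71^1 = 5041 − 71 = 4970.
φ(293) = 293 − 1 = 292.
φ(1531662481) = 16 × 60 × 4970 × 292 = 1393190400.

1393190400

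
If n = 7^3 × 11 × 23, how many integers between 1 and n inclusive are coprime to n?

φ(7^3) = 7^2·(7−1) = 49·6 = 294.
φ(11) = 11 − 1 = 10.
φ(23) = 23 − 1 = 22.
Multiply: 294 · 10 · 22 = 64680.

64680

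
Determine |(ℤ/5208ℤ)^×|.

First factor: 5208 = 2^3 * 3 * 7 * 31.
φ(2^3) = 2^3 − 2^2 = 8 − 4 = 4.
φ(3) = 3 − 1 = 2.
φ(7) = 7 − 1 = 6.
φ(31) = 31 − 1 = 30.
φ(5208) = 4 × 2 × 6 × 30 = 1440.

1440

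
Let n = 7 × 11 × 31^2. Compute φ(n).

φ(7) = 7 − 1 = 6.
φ(11) = 11 − 1 = 10.
φ(31^2) = 31^2 − 31^1 = 961 − 31 = 930.
φ(73997) = 6 × 10 × 930 = 55800.

55800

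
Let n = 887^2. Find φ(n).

φ(887^2) = 887^1·(887−1) = 887·886 = 785882.

785882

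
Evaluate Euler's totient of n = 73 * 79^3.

φ(35991847) = 35991847 · (1 − 1/73) · (1 − 1/79)
       = 35991847 · 5616/5767 = 35049456.

35049456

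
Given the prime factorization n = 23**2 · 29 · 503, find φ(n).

φ(23^2) = 23^2 − 23^1 = 529 − 23 = 506.
φ(29) = 29 − 1 = 28.
φ(503) = 503 − 1 = 502.
φ(7716523) = 506 × 28 × 502 = 7112336.

7112336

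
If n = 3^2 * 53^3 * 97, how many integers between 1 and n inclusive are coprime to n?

φ(3^2) = 3^2 − 3^1 = 9 − 3 = 6.
φ(53^3) = 53^3 − 53^2 = 148877 − 2809 = 146068.
φ(97) = 97 − 1 = 96.
φ(129969621) = 6 × 146068 × 96 = 84135168.

84135168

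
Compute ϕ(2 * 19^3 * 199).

φ(2729882) = 2729882 · (1 − 1/2) · (1 − 1/19) · (1 − 1/199)
       = 2729882 · 3564/7562 = 1286604.

1286604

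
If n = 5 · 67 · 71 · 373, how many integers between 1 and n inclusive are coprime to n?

φ(8871805) = 8871805 · (1 − 1/5) · (1 − 1/67) · (1 − 1/71) · (1 − 1/373)
       = 8871805 · 6874560/8871805 = 6874560.

6874560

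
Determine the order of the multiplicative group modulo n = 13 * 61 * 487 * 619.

216250560

φ(13) = 13 − 1 = 12.
φ(61) = 61 − 1 = 60.
φ(487) = 487 − 1 = 486.
φ(619) = 619 − 1 = 618.
Since φ is multiplicative, φ(239052229) = 12 · 60 · 486 · 618 = 216250560.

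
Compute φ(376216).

376216 = 2**3 · 31 · 37 · 41.
φ(2^3) = 2^2·(2−1) = 4·1 = 4.
φ(31) = 31 − 1 = 30.
φ(37) = 37 − 1 = 36.
φ(41) = 41 − 1 = 40.
Multiply: 4 · 30 · 36 · 40 = 172800.

172800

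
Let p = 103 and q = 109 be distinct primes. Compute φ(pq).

φ(n) = (p − 1)(q − 1) = (103−1)(109−1) = 102·108 = 11016.

11016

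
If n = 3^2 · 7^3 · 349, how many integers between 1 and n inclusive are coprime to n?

φ(3^2) = 3^1·(3−1) = 3·2 = 6.
φ(7^3) = 7^2·(7−1) = 49·6 = 294.
φ(349) = 349 − 1 = 348.
φ(1077363) = 6 × 294 × 348 = 613872.

613872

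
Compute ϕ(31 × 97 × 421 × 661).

φ(836790967) = 836790967 · (1 − 1/31) · (1 − 1/97) · (1 − 1/421) · (1 − 1/661)
       = 836790967 · 798336000/836790967 = 798336000.

798336000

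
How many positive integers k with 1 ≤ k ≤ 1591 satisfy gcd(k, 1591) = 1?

First factor: 1591 = 37 · 43.
φ(1591) = 1591 · (1 − 1/37) · (1 − 1/43)
       = 1591 · 1512/1591 = 1512.

1512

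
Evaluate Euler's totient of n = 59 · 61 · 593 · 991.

2039558400

φ(2114999137) = 2114999137 · (1 − 1/59) · (1 − 1/61) · (1 − 1/593) · (1 − 1/991)
       = 2114999137 · 2039558400/2114999137 = 2039558400.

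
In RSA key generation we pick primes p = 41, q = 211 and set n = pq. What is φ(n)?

8400

φ(41) = 41 − 1 = 40.
φ(211) = 211 − 1 = 210.
φ(8651) = 40 × 210 = 8400.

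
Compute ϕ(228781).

Prime factorization: 228781 = 7**3 × 23 × 29.
φ(228781) = 228781 · (1 − 1/7) · (1 − 1/23) · (1 − 1/29)
       = 228781 · 3696/4669 = 181104.

181104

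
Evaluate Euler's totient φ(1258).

576

First factor: 1258 = 2 × 17 × 37.
φ(1258) = 1258 · (1 − 1/2) · (1 − 1/17) · (1 − 1/37)
       = 1258 · 576/1258 = 576.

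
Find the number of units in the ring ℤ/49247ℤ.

49247 = 11^3 × 37.
φ(49247) = 49247 · (1 − 1/11) · (1 − 1/37)
       = 49247 · 360/407 = 43560.

43560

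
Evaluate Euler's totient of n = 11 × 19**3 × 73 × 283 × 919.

φ(1432446118829) = 1432446118829 · (1 − 1/11) · (1 − 1/19) · (1 − 1/73) · (1 − 1/283) · (1 − 1/919)
       = 1432446118829 · 3355032960/3967994789 = 1211166898560.

1211166898560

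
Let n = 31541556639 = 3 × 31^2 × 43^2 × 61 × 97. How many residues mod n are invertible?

19348761600

φ(31541556639) = 31541556639 · (1 − 1/3) · (1 − 1/31) · (1 − 1/43) · (1 − 1/61) · (1 − 1/97)
       = 31541556639 · 14515200/23662083 = 19348761600.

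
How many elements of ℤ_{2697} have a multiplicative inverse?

1680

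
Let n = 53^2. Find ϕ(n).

2756

φ(2809) = 2809 · (1 − 1/53)
       = 2809 · 52/53 = 2756.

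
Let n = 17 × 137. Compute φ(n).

φ(17) = 17 − 1 = 16.
φ(137) = 137 − 1 = 136.
Since φ is multiplicative, φ(2329) = 16 · 136 = 2176.

2176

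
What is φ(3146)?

3146 = 2 · 11**2 · 13.
φ(3146) = 3146 · (1 − 1/2) · (1 − 1/11) · (1 − 1/13)
       = 3146 · 120/286 = 1320.

1320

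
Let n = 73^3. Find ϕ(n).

383688

φ(389017) = 389017 · (1 − 1/73)
       = 389017 · 72/73 = 383688.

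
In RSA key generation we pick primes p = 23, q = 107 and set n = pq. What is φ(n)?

2332

For distinct primes, φ(pq) = (p−1)(q−1) = 22 × 106 = 2332.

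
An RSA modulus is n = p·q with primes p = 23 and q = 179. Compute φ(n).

For distinct primes, φ(pq) = (p−1)(q−1) = 22 × 178 = 3916.

3916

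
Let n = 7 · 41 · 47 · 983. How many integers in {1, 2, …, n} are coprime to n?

10841280

φ(13259687) = 13259687 · (1 − 1/7) · (1 − 1/41) · (1 − 1/47) · (1 − 1/983)
       = 13259687 · 10841280/13259687 = 10841280.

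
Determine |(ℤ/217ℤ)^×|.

Prime factorization: 217 = 7 · 31.
φ(217) = 217 · (1 − 1/7) · (1 − 1/31)
       = 217 · 180/217 = 180.

180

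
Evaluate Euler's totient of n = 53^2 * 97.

264576

φ(272473) = 272473 · (1 − 1/53) · (1 − 1/97)
       = 272473 · 4992/5141 = 264576.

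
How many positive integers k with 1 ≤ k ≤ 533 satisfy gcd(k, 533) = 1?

480

533 = 13 * 41.
φ(533) = 533 · (1 − 1/13) · (1 − 1/41)
       = 533 · 480/533 = 480.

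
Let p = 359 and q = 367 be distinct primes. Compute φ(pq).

φ(131753) = 131753 · (1 − 1/359) · (1 − 1/367)
       = 131753 · 131028/131753 = 131028.

131028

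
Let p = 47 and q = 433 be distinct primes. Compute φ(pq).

φ(pq) = (p−1)(q−1) = 46 · 432 = 19872.

19872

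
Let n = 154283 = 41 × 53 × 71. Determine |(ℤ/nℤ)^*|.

145600

φ(41) = 41 − 1 = 40.
φ(53) = 53 − 1 = 52.
φ(71) = 71 − 1 = 70.
φ(154283) = 40 × 52 × 70 = 145600.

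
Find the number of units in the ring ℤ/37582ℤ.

16632

37582 = 2 × 19 × 23 × 43.
φ(37582) = 37582 · (1 − 1/2) · (1 − 1/19) · (1 − 1/23) · (1 − 1/43)
       = 37582 · 16632/37582 = 16632.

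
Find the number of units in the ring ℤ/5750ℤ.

2200

First factor: 5750 = 2 * 5^3 * 23.
φ(2) = 2 − 1 = 1.
φ(5^3) = 5^2·(5−1) = 25·4 = 100.
φ(23) = 23 − 1 = 22.
Since φ is multiplicative, φ(5750) = 1 · 100 · 22 = 2200.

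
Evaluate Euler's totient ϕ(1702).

1702 = 2 · 23 · 37.
φ(1702) = 1702 · (1 − 1/2) · (1 − 1/23) · (1 − 1/37)
       = 1702 · 792/1702 = 792.

792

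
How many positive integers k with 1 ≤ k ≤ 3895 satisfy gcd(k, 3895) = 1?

3895 = 5 * 19 * 41.
φ(5) = 5 − 1 = 4.
φ(19) = 19 − 1 = 18.
φ(41) = 41 − 1 = 40.
Since φ is multiplicative, φ(3895) = 4 · 18 · 40 = 2880.

2880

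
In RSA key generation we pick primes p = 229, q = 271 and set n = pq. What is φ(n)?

61560

φ(n) = (p − 1)(q − 1) = (229−1)(271−1) = 228·270 = 61560.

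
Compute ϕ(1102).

First factor: 1102 = 2 · 19 · 29.
φ(1102) = 1102 · (1 − 1/2) · (1 − 1/19) · (1 − 1/29)
       = 1102 · 504/1102 = 504.

504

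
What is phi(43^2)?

1806

φ(43^2) = 43^1·(43−1) = 43·42 = 1806.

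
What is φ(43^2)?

φ(43^2) = 43^1·(43−1) = 43·42 = 1806.

1806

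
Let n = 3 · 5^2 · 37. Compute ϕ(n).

1440

φ(2775) = 2775 · (1 − 1/3) · (1 − 1/5) · (1 − 1/37)
       = 2775 · 288/555 = 1440.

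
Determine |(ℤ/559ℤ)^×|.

504

First factor: 559 = 13 · 43.
φ(559) = 559 · (1 − 1/13) · (1 − 1/43)
       = 559 · 504/559 = 504.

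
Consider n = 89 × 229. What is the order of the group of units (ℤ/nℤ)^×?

φ(20381) = 20381 · (1 − 1/89) · (1 − 1/229)
       = 20381 · 20064/20381 = 20064.

20064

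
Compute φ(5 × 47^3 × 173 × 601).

φ(5) = 5 − 1 = 4.
φ(47^3) = 47^2·(47−1) = 2209·46 = 101614.
φ(173) = 173 − 1 = 172.
φ(601) = 601 − 1 = 600.
Since φ is multiplicative, φ(53973943895) = 4 · 101614 · 172 · 600 = 41946259200.

41946259200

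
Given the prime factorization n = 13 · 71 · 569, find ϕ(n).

477120

φ(13) = 13 − 1 = 12.
φ(71) = 71 − 1 = 70.
φ(569) = 569 − 1 = 568.
Multiply: 12 · 70 · 568 = 477120.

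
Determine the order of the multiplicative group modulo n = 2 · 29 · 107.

φ(6206) = 6206 · (1 − 1/2) · (1 − 1/29) · (1 − 1/107)
       = 6206 · 2968/6206 = 2968.

2968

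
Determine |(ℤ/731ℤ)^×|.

672

Factor 731: 731 = 17 × 43.
φ(17) = 17 − 1 = 16.
φ(43) = 43 − 1 = 42.
Multiply: 16 · 42 = 672.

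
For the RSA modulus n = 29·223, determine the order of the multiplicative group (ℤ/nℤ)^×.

φ(6467) = 6467 · (1 − 1/29) · (1 − 1/223)
       = 6467 · 6216/6467 = 6216.

6216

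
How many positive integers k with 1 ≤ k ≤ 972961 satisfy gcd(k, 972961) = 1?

813120

First factor: 972961 = 11^3 · 17 · 43.
φ(11^3) = 11^2·(11−1) = 121·10 = 1210.
φ(17) = 17 − 1 = 16.
φ(43) = 43 − 1 = 42.
φ(972961) = 1210 × 16 × 42 = 813120.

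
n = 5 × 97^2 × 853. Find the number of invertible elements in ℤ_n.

φ(5) = 5 − 1 = 4.
φ(97^2) = 97^2 − 97^1 = 9409 − 97 = 9312.
φ(853) = 853 − 1 = 852.
φ(40129385) = 4 × 9312 × 852 = 31735296.

31735296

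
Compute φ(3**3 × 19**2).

6156

φ(9747) = 9747 · (1 − 1/3) · (1 − 1/19)
       = 9747 · 36/57 = 6156.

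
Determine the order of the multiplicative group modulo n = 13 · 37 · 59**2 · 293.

431664768

φ(13) = 13 − 1 = 12.
φ(37) = 37 − 1 = 36.
φ(59^2) = 59^2 − 59^1 = 3481 − 59 = 3422.
φ(293) = 293 − 1 = 292.
Multiply: 12 · 36 · 3422 · 292 = 431664768.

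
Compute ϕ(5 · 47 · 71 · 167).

2138080

φ(2786395) = 2786395 · (1 − 1/5) · (1 − 1/47) · (1 − 1/71) · (1 − 1/167)
       = 2786395 · 2138080/2786395 = 2138080.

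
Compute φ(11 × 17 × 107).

φ(11) = 11 − 1 = 10.
φ(17) = 17 − 1 = 16.
φ(107) = 107 − 1 = 106.
Since φ is multiplicative, φ(20009) = 10 · 16 · 106 = 16960.

16960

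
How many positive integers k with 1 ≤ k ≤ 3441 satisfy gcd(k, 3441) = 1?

2160

Prime factorization: 3441 = 3 · 31 · 37.
φ(3441) = 3441 · (1 − 1/3) · (1 − 1/31) · (1 − 1/37)
       = 3441 · 2160/3441 = 2160.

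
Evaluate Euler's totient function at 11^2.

110

φ(121) = 121 · (1 − 1/11)
       = 121 · 10/11 = 110.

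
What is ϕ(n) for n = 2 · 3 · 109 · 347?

φ(2) = 2 − 1 = 1.
φ(3) = 3 − 1 = 2.
φ(109) = 109 − 1 = 108.
φ(347) = 347 − 1 = 346.
Multiply: 1 · 2 · 108 · 346 = 74736.

74736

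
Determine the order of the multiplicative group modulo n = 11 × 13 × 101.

φ(14443) = 14443 · (1 − 1/11) · (1 − 1/13) · (1 − 1/101)
       = 14443 · 12000/14443 = 12000.

12000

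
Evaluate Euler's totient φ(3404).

1584

Prime factorization: 3404 = 2**2 * 23 * 37.
φ(2^2) = 2^1·(2−1) = 2·1 = 2.
φ(23) = 23 − 1 = 22.
φ(37) = 37 − 1 = 36.
φ(3404) = 2 × 22 × 36 = 1584.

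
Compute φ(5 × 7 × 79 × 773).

1445184

φ(2137345) = 2137345 · (1 − 1/5) · (1 − 1/7) · (1 − 1/79) · (1 − 1/773)
       = 2137345 · 1445184/2137345 = 1445184.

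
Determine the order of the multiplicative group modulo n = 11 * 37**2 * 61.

799200

φ(918599) = 918599 · (1 − 1/11) · (1 − 1/37) · (1 − 1/61)
       = 918599 · 21600/24827 = 799200.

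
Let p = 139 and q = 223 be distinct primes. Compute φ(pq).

30636

φ(n) = (p − 1)(q − 1) = (139−1)(223−1) = 138·222 = 30636.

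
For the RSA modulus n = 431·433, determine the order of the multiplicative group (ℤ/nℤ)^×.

185760

φ(431) = 431 − 1 = 430.
φ(433) = 433 − 1 = 432.
Multiply: 430 · 432 = 185760.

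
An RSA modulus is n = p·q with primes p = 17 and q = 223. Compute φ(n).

φ(n) = (p − 1)(q − 1) = (17−1)(223−1) = 16·222 = 3552.

3552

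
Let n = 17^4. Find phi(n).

78608

φ(17^4) = 17^4 − 17^3 = 83521 − 4913 = 78608.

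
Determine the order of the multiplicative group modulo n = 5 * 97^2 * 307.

11397888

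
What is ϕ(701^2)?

φ(491401) = 491401 · (1 − 1/701)
       = 491401 · 700/701 = 490700.

490700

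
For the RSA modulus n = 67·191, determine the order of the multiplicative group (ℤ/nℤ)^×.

12540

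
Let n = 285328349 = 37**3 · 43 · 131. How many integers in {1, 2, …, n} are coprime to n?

φ(37^3) = 37^3 − 37^2 = 50653 − 1369 = 49284.
φ(43) = 43 − 1 = 42.
φ(131) = 131 − 1 = 130.
φ(285328349) = 49284 × 42 × 130 = 269090640.

269090640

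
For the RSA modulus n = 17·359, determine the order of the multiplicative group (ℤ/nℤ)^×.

φ(6103) = 6103 · (1 − 1/17) · (1 − 1/359)
       = 6103 · 5728/6103 = 5728.

5728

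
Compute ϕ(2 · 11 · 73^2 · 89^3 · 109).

3956779031040

φ(2) = 2 − 1 = 1.
φ(11) = 11 − 1 = 10.
φ(73^2) = 73^1·(73−1) = 73·72 = 5256.
φ(89^3) = 89^3 − 89^2 = 704969 − 7921 = 697048.
φ(109) = 109 − 1 = 108.
φ(9008757962798) = 1 × 10 × 5256 × 697048 × 108 = 3956779031040.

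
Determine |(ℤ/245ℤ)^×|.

168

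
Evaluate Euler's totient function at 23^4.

φ(279841) = 279841 · (1 − 1/23)
       = 279841 · 22/23 = 267674.

267674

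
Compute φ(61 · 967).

φ(58987) = 58987 · (1 − 1/61) · (1 − 1/967)
       = 58987 · 57960/58987 = 57960.

57960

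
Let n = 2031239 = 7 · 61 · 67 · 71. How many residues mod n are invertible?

φ(7) = 7 − 1 = 6.
φ(61) = 61 − 1 = 60.
φ(67) = 67 − 1 = 66.
φ(71) = 71 − 1 = 70.
Since φ is multiplicative, φ(2031239) = 6 · 60 · 66 · 70 = 1663200.

1663200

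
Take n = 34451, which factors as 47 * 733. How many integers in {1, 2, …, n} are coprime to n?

φ(34451) = 34451 · (1 − 1/47) · (1 − 1/733)
       = 34451 · 33672/34451 = 33672.

33672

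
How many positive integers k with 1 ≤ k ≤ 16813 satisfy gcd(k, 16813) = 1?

Factor 16813: 16813 = 17 · 23 · 43.
φ(16813) = 16813 · (1 − 1/17) · (1 − 1/23) · (1 − 1/43)
       = 16813 · 14784/16813 = 14784.

14784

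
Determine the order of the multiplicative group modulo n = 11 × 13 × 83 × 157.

1535040

φ(11) = 11 − 1 = 10.
φ(13) = 13 − 1 = 12.
φ(83) = 83 − 1 = 82.
φ(157) = 157 − 1 = 156.
φ(1863433) = 10 × 12 × 82 × 156 = 1535040.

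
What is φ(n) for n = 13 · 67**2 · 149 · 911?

7146659520

φ(13) = 13 − 1 = 12.
φ(67^2) = 67^2 − 67^1 = 4489 − 67 = 4422.
φ(149) = 149 − 1 = 148.
φ(911) = 911 − 1 = 910.
Since φ is multiplicative, φ(7921320823) = 12 · 4422 · 148 · 910 = 7146659520.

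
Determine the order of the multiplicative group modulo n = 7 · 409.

2448

φ(2863) = 2863 · (1 − 1/7) · (1 − 1/409)
       = 2863 · 2448/2863 = 2448.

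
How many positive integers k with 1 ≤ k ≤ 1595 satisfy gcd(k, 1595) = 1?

1595 = 5 × 11 × 29.
φ(1595) = 1595 · (1 − 1/5) · (1 − 1/11) · (1 − 1/29)
       = 1595 · 1120/1595 = 1120.

1120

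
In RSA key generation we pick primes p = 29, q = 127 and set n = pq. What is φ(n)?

For distinct primes, φ(pq) = (p−1)(q−1) = 28 × 126 = 3528.

3528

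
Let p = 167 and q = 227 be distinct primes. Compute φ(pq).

37516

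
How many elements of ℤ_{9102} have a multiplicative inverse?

2880

Prime factorization: 9102 = 2 × 3 × 37 × 41.
φ(9102) = 9102 · (1 − 1/2) · (1 − 1/3) · (1 − 1/37) · (1 − 1/41)
       = 9102 · 2880/9102 = 2880.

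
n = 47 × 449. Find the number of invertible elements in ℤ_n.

φ(21103) = 21103 · (1 − 1/47) · (1 − 1/449)
       = 21103 · 20608/21103 = 20608.

20608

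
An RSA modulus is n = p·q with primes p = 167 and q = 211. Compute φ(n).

34860

φ(pq) = (p−1)(q−1) = 166 · 210 = 34860.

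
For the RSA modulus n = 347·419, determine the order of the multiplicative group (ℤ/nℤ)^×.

φ(pq) = (p−1)(q−1) = 346 · 418 = 144628.

144628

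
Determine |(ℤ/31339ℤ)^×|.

Factor 31339: 31339 = 7 · 11^2 · 37.
φ(7) = 7 − 1 = 6.
φ(11^2) = 11^1·(11−1) = 11·10 = 110.
φ(37) = 37 − 1 = 36.
Multiply: 6 · 110 · 36 = 23760.

23760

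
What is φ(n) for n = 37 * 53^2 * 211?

φ(37) = 37 − 1 = 36.
φ(53^2) = 53^1·(53−1) = 53·52 = 2756.
φ(211) = 211 − 1 = 210.
Since φ is multiplicative, φ(21929863) = 36 · 2756 · 210 = 20835360.

20835360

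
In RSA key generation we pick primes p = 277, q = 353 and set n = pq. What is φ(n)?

φ(n) = (p − 1)(q − 1) = (277−1)(353−1) = 276·352 = 97152.

97152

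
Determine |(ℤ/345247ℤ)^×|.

First factor: 345247 = 7 * 31 * 37 * 43.
φ(345247) = 345247 · (1 − 1/7) · (1 − 1/31) · (1 − 1/37) · (1 − 1/43)
       = 345247 · 272160/345247 = 272160.

272160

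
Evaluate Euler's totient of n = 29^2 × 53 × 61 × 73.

φ(198483569) = 198483569 · (1 − 1/29) · (1 − 1/53) · (1 − 1/61) · (1 − 1/73)
       = 198483569 · 6289920/6844261 = 182407680.

182407680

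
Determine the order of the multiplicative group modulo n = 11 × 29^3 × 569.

133752640

φ(152650751) = 152650751 · (1 − 1/11) · (1 − 1/29) · (1 − 1/569)
       = 152650751 · 159040/181511 = 133752640.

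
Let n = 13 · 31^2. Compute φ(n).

φ(12493) = 12493 · (1 − 1/13) · (1 − 1/31)
       = 12493 · 360/403 = 11160.

11160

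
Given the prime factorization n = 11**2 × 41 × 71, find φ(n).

φ(352231) = 352231 · (1 − 1/11) · (1 − 1/41) · (1 − 1/71)
       = 352231 · 28000/32021 = 308000.

308000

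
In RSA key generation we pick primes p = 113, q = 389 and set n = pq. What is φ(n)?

For distinct primes, φ(pq) = (p−1)(q−1) = 112 × 388 = 43456.

43456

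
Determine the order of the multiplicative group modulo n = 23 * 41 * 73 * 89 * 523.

2910504960

φ(3204248933) = 3204248933 · (1 − 1/23) · (1 − 1/41) · (1 − 1/73) · (1 − 1/89) · (1 − 1/523)
       = 3204248933 · 2910504960/3204248933 = 2910504960.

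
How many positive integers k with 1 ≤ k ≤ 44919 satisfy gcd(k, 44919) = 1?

23760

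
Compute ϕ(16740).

First factor: 16740 = 2**2 · 3**3 · 5 · 31.
φ(16740) = 16740 · (1 − 1/2) · (1 − 1/3) · (1 − 1/5) · (1 − 1/31)
       = 16740 · 240/930 = 4320.

4320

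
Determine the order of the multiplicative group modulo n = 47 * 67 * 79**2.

φ(19652909) = 19652909 · (1 − 1/47) · (1 − 1/67) · (1 − 1/79)
       = 19652909 · 236808/248771 = 18707832.

18707832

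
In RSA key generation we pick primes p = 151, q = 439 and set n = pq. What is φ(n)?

φ(n) = (p − 1)(q − 1) = (151−1)(439−1) = 150·438 = 65700.

65700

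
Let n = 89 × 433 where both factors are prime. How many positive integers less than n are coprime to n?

38016

φ(38537) = 38537 · (1 − 1/89) · (1 − 1/433)
       = 38537 · 38016/38537 = 38016.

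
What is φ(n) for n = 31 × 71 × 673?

φ(31) = 31 − 1 = 30.
φ(71) = 71 − 1 = 70.
φ(673) = 673 − 1 = 672.
Multiply: 30 · 70 · 672 = 1411200.

1411200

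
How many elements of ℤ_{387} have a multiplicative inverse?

387 = 3^2 · 43.
φ(3^2) = 3^2 − 3^1 = 9 − 3 = 6.
φ(43) = 43 − 1 = 42.
Multiply: 6 · 42 = 252.

252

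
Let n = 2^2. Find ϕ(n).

φ(2^2) = 2^1·(2−1) = 2·1 = 2.

2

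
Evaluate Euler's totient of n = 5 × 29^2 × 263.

850976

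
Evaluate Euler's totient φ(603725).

432000

Prime factorization: 603725 = 5^2 × 19 × 31 × 41.
φ(603725) = 603725 · (1 − 1/5) · (1 − 1/19) · (1 − 1/31) · (1 − 1/41)
       = 603725 · 86400/120745 = 432000.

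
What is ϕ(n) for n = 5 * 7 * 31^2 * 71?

φ(5) = 5 − 1 = 4.
φ(7) = 7 − 1 = 6.
φ(31^2) = 31^1·(31−1) = 31·30 = 930.
φ(71) = 71 − 1 = 70.
Multiply: 4 · 6 · 930 · 70 = 1562400.

1562400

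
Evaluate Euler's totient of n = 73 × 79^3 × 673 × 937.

φ(22696494710047) = 22696494710047 · (1 − 1/73) · (1 − 1/79) · (1 − 1/673) · (1 − 1/937)
       = 22696494710047 · 3532419072/3636675967 = 22045827428352.

22045827428352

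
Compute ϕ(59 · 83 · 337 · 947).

1511723136

φ(1562823683) = 1562823683 · (1 − 1/59) · (1 − 1/83) · (1 − 1/337) · (1 − 1/947)
       = 1562823683 · 1511723136/1562823683 = 1511723136.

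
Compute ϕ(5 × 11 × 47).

φ(5) = 5 − 1 = 4.
φ(11) = 11 − 1 = 10.
φ(47) = 47 − 1 = 46.
Multiply: 4 · 10 · 46 = 1840.

1840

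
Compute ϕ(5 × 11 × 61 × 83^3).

φ(1918345385) = 1918345385 · (1 − 1/5) · (1 − 1/11) · (1 − 1/61) · (1 − 1/83)
       = 1918345385 · 196800/278465 = 1355755200.

1355755200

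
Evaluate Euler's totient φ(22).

First factor: 22 = 2 · 11.
φ(22) = 22 · (1 − 1/2) · (1 − 1/11)
       = 22 · 10/22 = 10.

10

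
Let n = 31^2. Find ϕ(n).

φ(31^2) = 31^2 − 31^1 = 961 − 31 = 930.

930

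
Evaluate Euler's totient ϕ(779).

720

Factor 779: 779 = 19 × 41.
φ(19) = 19 − 1 = 18.
φ(41) = 41 − 1 = 40.
φ(779) = 18 × 40 = 720.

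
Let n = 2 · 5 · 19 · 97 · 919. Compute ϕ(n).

φ(2) = 2 − 1 = 1.
φ(5) = 5 − 1 = 4.
φ(19) = 19 − 1 = 18.
φ(97) = 97 − 1 = 96.
φ(919) = 919 − 1 = 918.
Multiply: 1 · 4 · 18 · 96 · 918 = 6345216.

6345216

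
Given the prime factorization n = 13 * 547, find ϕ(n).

φ(7111) = 7111 · (1 − 1/13) · (1 − 1/547)
       = 7111 · 6552/7111 = 6552.

6552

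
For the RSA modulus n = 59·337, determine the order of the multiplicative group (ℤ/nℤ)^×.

φ(19883) = 19883 · (1 − 1/59) · (1 − 1/337)
       = 19883 · 19488/19883 = 19488.

19488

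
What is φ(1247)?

1176

First factor: 1247 = 29 * 43.
φ(1247) = 1247 · (1 − 1/29) · (1 − 1/43)
       = 1247 · 1176/1247 = 1176.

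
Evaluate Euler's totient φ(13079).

11200

First factor: 13079 = 11 · 29 · 41.
φ(11) = 11 − 1 = 10.
φ(29) = 29 − 1 = 28.
φ(41) = 41 − 1 = 40.
Multiply: 10 · 28 · 40 = 11200.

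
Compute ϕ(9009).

First factor: 9009 = 3^2 · 7 · 11 · 13.
φ(3^2) = 3^1·(3−1) = 3·2 = 6.
φ(7) = 7 − 1 = 6.
φ(11) = 11 − 1 = 10.
φ(13) = 13 − 1 = 12.
Multiply: 6 · 6 · 10 · 12 = 4320.

4320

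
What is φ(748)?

320

First factor: 748 = 2^2 · 11 · 17.
φ(748) = 748 · (1 − 1/2) · (1 − 1/11) · (1 − 1/17)
       = 748 · 160/374 = 320.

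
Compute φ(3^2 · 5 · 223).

φ(10035) = 10035 · (1 − 1/3) · (1 − 1/5) · (1 − 1/223)
       = 10035 · 1776/3345 = 5328.

5328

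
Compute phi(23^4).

φ(279841) = 279841 · (1 − 1/23)
       = 279841 · 22/23 = 267674.

267674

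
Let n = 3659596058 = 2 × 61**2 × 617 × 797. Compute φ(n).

1794629760

φ(2) = 2 − 1 = 1.
φ(61^2) = 61^1·(61−1) = 61·60 = 3660.
φ(617) = 617 − 1 = 616.
φ(797) = 797 − 1 = 796.
Multiply: 1 · 3660 · 616 · 796 = 1794629760.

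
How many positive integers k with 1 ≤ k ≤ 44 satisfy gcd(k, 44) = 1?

20

First factor: 44 = 2^2 · 11.
φ(2^2) = 2^2 − 2^1 = 4 − 2 = 2.
φ(11) = 11 − 1 = 10.
Since φ is multiplicative, φ(44) = 2 · 10 = 20.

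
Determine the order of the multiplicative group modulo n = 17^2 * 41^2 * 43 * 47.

861826560

φ(17^2) = 17^1·(17−1) = 17·16 = 272.
φ(41^2) = 41^2 − 41^1 = 1681 − 41 = 1640.
φ(43) = 43 − 1 = 42.
φ(47) = 47 − 1 = 46.
Multiply: 272 · 1640 · 42 · 46 = 861826560.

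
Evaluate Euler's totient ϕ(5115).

Prime factorization: 5115 = 3 · 5 · 11 · 31.
φ(3) = 3 − 1 = 2.
φ(5) = 5 − 1 = 4.
φ(11) = 11 − 1 = 10.
φ(31) = 31 − 1 = 30.
φ(5115) = 2 × 4 × 10 × 30 = 2400.

2400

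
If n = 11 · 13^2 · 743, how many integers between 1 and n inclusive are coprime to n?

1157520

φ(11) = 11 − 1 = 10.
φ(13^2) = 13^2 − 13^1 = 169 − 13 = 156.
φ(743) = 743 − 1 = 742.
Since φ is multiplicative, φ(1381237) = 10 · 156 · 742 = 1157520.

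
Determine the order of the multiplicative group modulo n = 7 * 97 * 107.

φ(7) = 7 − 1 = 6.
φ(97) = 97 − 1 = 96.
φ(107) = 107 − 1 = 106.
φ(72653) = 6 × 96 × 106 = 61056.

61056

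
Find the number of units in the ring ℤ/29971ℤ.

26880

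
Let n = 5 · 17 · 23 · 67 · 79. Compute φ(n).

7248384

φ(5) = 5 − 1 = 4.
φ(17) = 17 − 1 = 16.
φ(23) = 23 − 1 = 22.
φ(67) = 67 − 1 = 66.
φ(79) = 79 − 1 = 78.
Since φ is multiplicative, φ(10347815) = 4 · 16 · 22 · 66 · 78 = 7248384.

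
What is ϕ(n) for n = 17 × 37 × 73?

φ(17) = 17 − 1 = 16.
φ(37) = 37 − 1 = 36.
φ(73) = 73 − 1 = 72.
Since φ is multiplicative, φ(45917) = 16 · 36 · 72 = 41472.

41472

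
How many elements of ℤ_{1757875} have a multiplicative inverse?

1176000

Prime factorization: 1757875 = 5^3 · 7^3 · 41.
φ(1757875) = 1757875 · (1 − 1/5) · (1 − 1/7) · (1 − 1/41)
       = 1757875 · 960/1435 = 1176000.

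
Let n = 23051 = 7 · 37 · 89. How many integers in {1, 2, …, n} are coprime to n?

φ(23051) = 23051 · (1 − 1/7) · (1 − 1/37) · (1 − 1/89)
       = 23051 · 19008/23051 = 19008.

19008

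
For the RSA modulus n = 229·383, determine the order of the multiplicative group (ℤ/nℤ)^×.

For distinct primes, φ(pq) = (p−1)(q−1) = 228 × 382 = 87096.

87096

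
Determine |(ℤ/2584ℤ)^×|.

Factor 2584: 2584 = 2**3 · 17 · 19.
φ(2584) = 2584 · (1 − 1/2) · (1 − 1/17) · (1 − 1/19)
       = 2584 · 288/646 = 1152.

1152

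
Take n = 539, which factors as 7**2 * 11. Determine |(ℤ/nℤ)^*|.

φ(539) = 539 · (1 − 1/7) · (1 − 1/11)
       = 539 · 60/77 = 420.

420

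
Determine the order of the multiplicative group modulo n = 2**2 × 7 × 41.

480

φ(1148) = 1148 · (1 − 1/2) · (1 − 1/7) · (1 − 1/41)
       = 1148 · 240/574 = 480.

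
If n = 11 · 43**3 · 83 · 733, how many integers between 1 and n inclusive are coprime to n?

46613437920

φ(53208390103) = 53208390103 · (1 − 1/11) · (1 − 1/43) · (1 − 1/83) · (1 − 1/733)
       = 53208390103 · 25210080/28776847 = 46613437920.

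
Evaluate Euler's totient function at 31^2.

930

φ(31^2) = 31^1·(31−1) = 31·30 = 930.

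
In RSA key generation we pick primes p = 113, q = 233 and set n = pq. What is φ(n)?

25984

For distinct primes, φ(pq) = (p−1)(q−1) = 112 × 232 = 25984.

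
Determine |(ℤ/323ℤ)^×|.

First factor: 323 = 17 · 19.
φ(17) = 17 − 1 = 16.
φ(19) = 19 − 1 = 18.
Since φ is multiplicative, φ(323) = 16 · 18 = 288.

288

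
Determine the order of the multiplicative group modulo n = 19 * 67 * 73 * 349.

29766528

φ(19) = 19 − 1 = 18.
φ(67) = 67 − 1 = 66.
φ(73) = 73 − 1 = 72.
φ(349) = 349 − 1 = 348.
φ(32432221) = 18 × 66 × 72 × 348 = 29766528.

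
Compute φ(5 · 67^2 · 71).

1238160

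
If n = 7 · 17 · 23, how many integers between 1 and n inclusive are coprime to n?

φ(7) = 7 − 1 = 6.
φ(17) = 17 − 1 = 16.
φ(23) = 23 − 1 = 22.
Multiply: 6 · 16 · 22 = 2112.

2112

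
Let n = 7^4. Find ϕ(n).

φ(7^4) = 7^3·(7−1) = 343·6 = 2058.

2058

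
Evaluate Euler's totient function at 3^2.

6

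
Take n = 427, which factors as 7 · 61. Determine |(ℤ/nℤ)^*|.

360

φ(7) = 7 − 1 = 6.
φ(61) = 61 − 1 = 60.
Multiply: 6 · 60 = 360.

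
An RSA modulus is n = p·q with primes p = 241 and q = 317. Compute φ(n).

75840

For distinct primes, φ(pq) = (p−1)(q−1) = 240 × 316 = 75840.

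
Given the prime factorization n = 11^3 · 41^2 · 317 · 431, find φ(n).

φ(11^3) = 11^3 − 11^2 = 1331 − 121 = 1210.
φ(41^2) = 41^2 − 41^1 = 1681 − 41 = 1640.
φ(317) = 317 − 1 = 316.
φ(431) = 431 − 1 = 430.
Multiply: 1210 · 1640 · 316 · 430 = 269640272000.

269640272000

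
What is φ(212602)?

89856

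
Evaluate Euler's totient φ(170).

64

170 = 2 × 5 × 17.
φ(2) = 2 − 1 = 1.
φ(5) = 5 − 1 = 4.
φ(17) = 17 − 1 = 16.
Multiply: 1 · 4 · 16 = 64.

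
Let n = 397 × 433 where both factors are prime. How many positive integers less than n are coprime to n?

171072

φ(171901) = 171901 · (1 − 1/397) · (1 − 1/433)
       = 171901 · 171072/171901 = 171072.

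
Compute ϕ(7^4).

2058

φ(2401) = 2401 · (1 − 1/7)
       = 2401 · 6/7 = 2058.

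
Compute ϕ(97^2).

φ(9409) = 9409 · (1 − 1/97)
       = 9409 · 96/97 = 9312.

9312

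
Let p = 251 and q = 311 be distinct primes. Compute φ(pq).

77500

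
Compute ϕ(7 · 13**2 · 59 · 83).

φ(5793151) = 5793151 · (1 − 1/7) · (1 − 1/13) · (1 − 1/59) · (1 − 1/83)
       = 5793151 · 342432/445627 = 4451616.

4451616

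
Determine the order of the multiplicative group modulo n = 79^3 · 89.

φ(43880471) = 43880471 · (1 − 1/79) · (1 − 1/89)
       = 43880471 · 6864/7031 = 42838224.

42838224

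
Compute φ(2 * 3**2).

φ(18) = 18 · (1 − 1/2) · (1 − 1/3)
       = 18 · 2/6 = 6.

6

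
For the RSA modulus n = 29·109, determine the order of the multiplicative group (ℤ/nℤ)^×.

3024

φ(pq) = (p−1)(q−1) = 28 · 108 = 3024.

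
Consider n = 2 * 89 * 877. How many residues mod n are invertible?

77088

φ(156106) = 156106 · (1 − 1/2) · (1 − 1/89) · (1 − 1/877)
       = 156106 · 77088/156106 = 77088.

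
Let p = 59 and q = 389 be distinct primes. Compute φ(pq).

φ(59) = 59 − 1 = 58.
φ(389) = 389 − 1 = 388.
Since φ is multiplicative, φ(22951) = 58 · 388 = 22504.

22504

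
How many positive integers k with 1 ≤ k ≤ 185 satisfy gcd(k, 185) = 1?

First factor: 185 = 5 × 37.
φ(185) = 185 · (1 − 1/5) · (1 − 1/37)
       = 185 · 144/185 = 144.

144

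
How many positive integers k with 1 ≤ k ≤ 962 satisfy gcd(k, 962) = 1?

432

Factor 962: 962 = 2 · 13 · 37.
φ(962) = 962 · (1 − 1/2) · (1 − 1/13) · (1 − 1/37)
       = 962 · 432/962 = 432.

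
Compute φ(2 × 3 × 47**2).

φ(13254) = 13254 · (1 − 1/2) · (1 − 1/3) · (1 − 1/47)
       = 13254 · 92/282 = 4324.

4324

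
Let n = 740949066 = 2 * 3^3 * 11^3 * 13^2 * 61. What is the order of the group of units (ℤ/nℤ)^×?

φ(740949066) = 740949066 · (1 − 1/2) · (1 − 1/3) · (1 − 1/11) · (1 − 1/13) · (1 − 1/61)
       = 740949066 · 14400/52338 = 203860800.

203860800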